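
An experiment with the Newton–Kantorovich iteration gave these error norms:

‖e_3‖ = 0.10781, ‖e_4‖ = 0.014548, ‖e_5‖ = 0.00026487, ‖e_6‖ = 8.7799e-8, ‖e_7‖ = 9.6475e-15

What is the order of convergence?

Consecutive ratios: ‖e_7‖/‖e_6‖ = 9.6475e-15/8.7799e-8 = 1.09882e-07, ‖e_6‖/‖e_5‖ = 8.7799e-8/0.00026487 = 0.00033148.
p ≈ ln(1.09882e-07)/ln(0.00033148) = -16.0239/-8.0119 ≈ 2.00.
So the convergence is quadratic (order 2).

2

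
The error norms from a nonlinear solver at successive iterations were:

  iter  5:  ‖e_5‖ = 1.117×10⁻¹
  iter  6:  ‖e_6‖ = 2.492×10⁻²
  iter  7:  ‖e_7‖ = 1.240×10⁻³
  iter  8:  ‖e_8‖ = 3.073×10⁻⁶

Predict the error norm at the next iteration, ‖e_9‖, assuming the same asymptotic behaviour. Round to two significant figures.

First estimate the order: p ≈ ln(‖e_8‖/‖e_7‖) / ln(‖e_7‖/‖e_6‖) = ln(3.073×10⁻⁶/1.240×10⁻³)/ln(1.240×10⁻³/2.492×10⁻²) = ln(0.00247823)/ln(0.0497592) ≈ 1.9997.
Then ‖e_9‖ ≈ ‖e_8‖·(‖e_8‖/‖e_7‖)^p = 3.073×10⁻⁶·(0.00247823)^1.9997 = 3.073×10⁻⁶·6.15269e-06 ≈ 1.891e-11.

1.9e-11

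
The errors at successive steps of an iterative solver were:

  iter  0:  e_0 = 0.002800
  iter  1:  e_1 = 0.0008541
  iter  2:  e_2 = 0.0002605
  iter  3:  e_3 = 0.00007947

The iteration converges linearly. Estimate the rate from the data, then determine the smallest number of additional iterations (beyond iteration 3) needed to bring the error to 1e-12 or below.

Rate ρ ≈ e_3/e_2 = 0.00007947/0.0002605 = 0.3051.
After j more steps, e_{3+j} ≈ 0.00007947·ρ^j; need ρ^j ≤ 1e-12/0.00007947 = 1.25834e-08.
j ≥ ln(1.25834e-08)/ln(0.3051) = -18.1909/-1.18712 = 15.324.
So 16 more iterations are needed.

16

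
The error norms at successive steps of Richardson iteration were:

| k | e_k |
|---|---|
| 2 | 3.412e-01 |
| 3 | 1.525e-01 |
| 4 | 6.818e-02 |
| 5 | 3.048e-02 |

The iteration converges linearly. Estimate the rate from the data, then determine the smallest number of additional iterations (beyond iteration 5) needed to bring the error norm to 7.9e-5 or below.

8

Rate ρ ≈ e_5/e_4 = 3.048e-02/6.818e-02 = 0.4471.
After j more steps, e_{5+j} ≈ 3.048e-02·ρ^j; need ρ^j ≤ 7.9e-5/3.048e-02 = 0.00259186.
j ≥ ln(0.00259186)/ln(0.4471) = -5.9554/-0.80497 = 7.398.
So 8 more iterations are needed.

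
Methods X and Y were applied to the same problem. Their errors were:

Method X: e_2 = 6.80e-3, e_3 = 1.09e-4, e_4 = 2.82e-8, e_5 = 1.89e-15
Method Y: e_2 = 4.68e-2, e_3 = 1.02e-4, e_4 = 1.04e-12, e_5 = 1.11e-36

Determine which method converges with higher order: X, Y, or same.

Method X: p ≈ ln(1.89e-15/2.82e-8)/ln(2.82e-8/1.09e-4) ≈ 2.00.
Method Y: p ≈ ln(1.11e-36/1.04e-12)/ln(1.04e-12/1.02e-4) ≈ 3.00.
Method Y has the higher order (≈3.0 vs ≈2.0).

Y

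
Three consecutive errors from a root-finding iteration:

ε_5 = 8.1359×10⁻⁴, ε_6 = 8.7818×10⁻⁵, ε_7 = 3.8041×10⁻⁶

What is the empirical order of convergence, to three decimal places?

p ≈ ln(ε_7/ε_6) / ln(ε_6/ε_5)
  = ln(3.8041×10⁻⁶/8.7818×10⁻⁵) / ln(8.7818×10⁻⁵/8.1359×10⁻⁴)
  = ln(0.043318) / ln(0.107939)
  = -3.139187 / -2.226189 ≈ 1.410117

1.410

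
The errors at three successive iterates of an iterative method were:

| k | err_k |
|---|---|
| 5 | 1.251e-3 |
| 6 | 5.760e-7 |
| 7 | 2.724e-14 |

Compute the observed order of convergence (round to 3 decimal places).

2.195

p ≈ ln(err_7/err_6) / ln(err_6/err_5)
  = ln(2.724e-14/5.760e-7) / ln(5.760e-7/1.251e-3)
  = ln(4.72917e-08) / ln(0.000460432)
  = -16.866931 / -7.683345 ≈ 2.195259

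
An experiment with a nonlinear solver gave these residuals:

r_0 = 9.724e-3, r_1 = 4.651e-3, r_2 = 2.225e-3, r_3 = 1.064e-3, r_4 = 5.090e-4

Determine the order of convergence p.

Consecutive ratios: r_4/r_3 = 5.090e-4/1.064e-3 = 0.478383, r_3/r_2 = 1.064e-3/2.225e-3 = 0.478202.
p ≈ ln(0.478383)/ln(0.478202) = -0.7373/-0.7377 ≈ 1.00.
So the convergence is linear (order 1).

1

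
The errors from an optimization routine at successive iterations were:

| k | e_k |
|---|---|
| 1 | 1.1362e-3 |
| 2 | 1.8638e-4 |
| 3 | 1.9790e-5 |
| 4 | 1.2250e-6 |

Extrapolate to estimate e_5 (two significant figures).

3.9e-8

First estimate the order: p ≈ ln(e_4/e_3) / ln(e_3/e_2) = ln(1.2250e-6/1.9790e-5)/ln(1.9790e-5/1.8638e-4) = ln(0.0618999)/ln(0.106181) ≈ 1.2406.
Then e_5 ≈ e_4·(e_4/e_3)^p = 1.2250e-6·(0.0618999)^1.2406 = 1.2250e-6·0.0316935 ≈ 3.882e-08.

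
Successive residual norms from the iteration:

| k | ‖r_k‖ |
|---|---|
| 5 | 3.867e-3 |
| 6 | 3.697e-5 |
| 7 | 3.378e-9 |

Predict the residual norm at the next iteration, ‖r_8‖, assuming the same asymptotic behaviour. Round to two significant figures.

2.8e-17

First estimate the order: p ≈ ln(‖r_7‖/‖r_6‖) / ln(‖r_6‖/‖r_5‖) = ln(3.378e-9/3.697e-5)/ln(3.697e-5/3.867e-3) = ln(9.13714e-05)/ln(0.00956038) ≈ 2.0001.
Then ‖r_8‖ ≈ ‖r_7‖·(‖r_7‖/‖r_6‖)^p = 3.378e-9·(9.13714e-05)^2.0001 = 3.378e-9·8.34097e-09 ≈ 2.818e-17.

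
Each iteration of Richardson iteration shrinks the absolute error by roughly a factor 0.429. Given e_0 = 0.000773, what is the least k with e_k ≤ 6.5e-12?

After k steps, e_k ≈ 0.000773·0.429^k.
Need 0.429^k ≤ 6.5e-12/0.000773 = 8.4088e-09.
k ≥ ln(8.4088e-09)/ln(0.429) = -18.5940/-0.84630 = 21.971.
Smallest integer k = 22.

22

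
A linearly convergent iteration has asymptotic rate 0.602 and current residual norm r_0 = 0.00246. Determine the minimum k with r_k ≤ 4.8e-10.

After k steps, r_k ≈ 0.00246·0.602^k.
Need 0.602^k ≤ 4.8e-10/0.00246 = 1.95122e-07.
k ≥ ln(1.95122e-07)/ln(0.602) = -15.4496/-0.50750 = 30.443.
Smallest integer k = 31.

31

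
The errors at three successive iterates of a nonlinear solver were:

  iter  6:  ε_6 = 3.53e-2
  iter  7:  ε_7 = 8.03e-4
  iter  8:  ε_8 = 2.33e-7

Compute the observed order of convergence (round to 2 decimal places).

2.15

p ≈ ln(ε_8/ε_7) / ln(ε_7/ε_6)
  = ln(2.33e-7/8.03e-4) / ln(8.03e-4/3.53e-2)
  = ln(0.000290162) / ln(0.0227479)
  = -8.14507 / -3.78328 ≈ 2.15291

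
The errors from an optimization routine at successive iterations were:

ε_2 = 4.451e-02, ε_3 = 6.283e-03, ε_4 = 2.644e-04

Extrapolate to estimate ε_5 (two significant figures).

First estimate the order: p ≈ ln(ε_4/ε_3) / ln(ε_3/ε_2) = ln(2.644e-04/6.283e-03)/ln(6.283e-03/4.451e-02) = ln(0.0420818)/ln(0.141159) ≈ 1.6182.
Then ε_5 ≈ ε_4·(ε_4/ε_3)^p = 2.644e-04·(0.0420818)^1.6182 = 2.644e-04·0.00593621 ≈ 1.57e-06.

1.6e-6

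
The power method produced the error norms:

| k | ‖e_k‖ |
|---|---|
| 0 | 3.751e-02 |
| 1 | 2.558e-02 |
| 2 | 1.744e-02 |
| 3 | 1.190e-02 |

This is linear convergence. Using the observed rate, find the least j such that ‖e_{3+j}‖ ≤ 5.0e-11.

51

Rate ρ ≈ ‖e_3‖/‖e_2‖ = 1.190e-02/1.744e-02 = 0.6823.
After j more steps, ‖e_{3+j}‖ ≈ 1.190e-02·ρ^j; need ρ^j ≤ 5.0e-11/1.190e-02 = 4.20168e-09.
j ≥ ln(4.20168e-09)/ln(0.6823) = -19.2878/-0.38229 = 50.453.
So 51 more iterations are needed.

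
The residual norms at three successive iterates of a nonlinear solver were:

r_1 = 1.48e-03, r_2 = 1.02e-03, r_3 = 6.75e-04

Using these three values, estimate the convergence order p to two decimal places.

p ≈ ln(r_3/r_2) / ln(r_2/r_1)
  = ln(6.75e-04/1.02e-03) / ln(1.02e-03/1.48e-03)
  = ln(0.661765) / ln(0.689189)
  = -0.41284 / -0.37224 ≈ 1.10907

1.11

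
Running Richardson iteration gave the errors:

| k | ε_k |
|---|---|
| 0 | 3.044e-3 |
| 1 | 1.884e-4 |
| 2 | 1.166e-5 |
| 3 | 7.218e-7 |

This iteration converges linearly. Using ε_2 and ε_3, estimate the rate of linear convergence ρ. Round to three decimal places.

0.062

ρ ≈ ε_3/ε_2 = 7.218e-7/1.166e-5 = 0.06190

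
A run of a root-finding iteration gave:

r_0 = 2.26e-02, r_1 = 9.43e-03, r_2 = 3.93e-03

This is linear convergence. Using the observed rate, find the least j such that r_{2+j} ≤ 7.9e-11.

21

Rate ρ ≈ r_2/r_1 = 3.93e-03/9.43e-03 = 0.4168.
After j more steps, r_{2+j} ≈ 3.93e-03·ρ^j; need ρ^j ≤ 7.9e-11/3.93e-03 = 2.01018e-08.
j ≥ ln(2.01018e-08)/ln(0.4168) = -17.7225/-0.87515 = 20.251.
So 21 more iterations are needed.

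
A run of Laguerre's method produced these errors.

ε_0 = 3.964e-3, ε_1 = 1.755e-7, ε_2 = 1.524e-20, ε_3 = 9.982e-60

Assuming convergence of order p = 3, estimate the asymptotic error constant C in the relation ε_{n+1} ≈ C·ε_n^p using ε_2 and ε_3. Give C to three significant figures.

C ≈ ε_3 / ε_2^3
  = 9.982e-60 / (1.524e-20)^3
  = 9.982e-60 / 3.53961e-60 ≈ 2.8201

2.82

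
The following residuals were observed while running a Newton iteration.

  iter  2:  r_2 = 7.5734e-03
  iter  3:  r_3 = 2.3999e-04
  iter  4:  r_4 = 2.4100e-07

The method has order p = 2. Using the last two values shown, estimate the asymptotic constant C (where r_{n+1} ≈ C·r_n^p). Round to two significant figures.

C ≈ r_4 / r_3^2
  = 2.4100e-07 / (2.3999e-04)^2
  = 2.4100e-07 / 5.75952e-08 ≈ 4.1844

4.2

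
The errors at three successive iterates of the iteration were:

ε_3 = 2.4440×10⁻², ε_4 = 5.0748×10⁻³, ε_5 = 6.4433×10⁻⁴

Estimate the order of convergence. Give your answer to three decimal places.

p ≈ ln(ε_5/ε_4) / ln(ε_4/ε_3)
  = ln(6.4433×10⁻⁴/5.0748×10⁻³) / ln(5.0748×10⁻³/2.4440×10⁻²)
  = ln(0.126967) / ln(0.207643)
  = -2.063828 / -1.571935 ≈ 1.312922

1.313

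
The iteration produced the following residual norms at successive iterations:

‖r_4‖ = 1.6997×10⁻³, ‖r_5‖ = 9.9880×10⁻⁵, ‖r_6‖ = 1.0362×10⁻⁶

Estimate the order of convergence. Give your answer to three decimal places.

1.612

p ≈ ln(‖r_6‖/‖r_5‖) / ln(‖r_5‖/‖r_4‖)
  = ln(1.0362×10⁻⁶/9.9880×10⁻⁵) / ln(9.9880×10⁻⁵/1.6997×10⁻³)
  = ln(0.0103744) / ln(0.0587633)
  = -4.568414 / -2.834238 ≈ 1.611867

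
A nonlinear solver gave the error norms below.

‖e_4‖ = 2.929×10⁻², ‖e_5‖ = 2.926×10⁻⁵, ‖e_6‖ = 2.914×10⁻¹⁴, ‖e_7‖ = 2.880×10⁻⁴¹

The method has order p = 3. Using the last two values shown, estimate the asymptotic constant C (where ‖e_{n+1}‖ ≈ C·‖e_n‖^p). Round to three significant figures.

C ≈ ‖e_7‖ / ‖e_6‖^3
  = 2.880×10⁻⁴¹ / (2.914×10⁻¹⁴)^3
  = 2.880×10⁻⁴¹ / 2.47439e-41 ≈ 1.1639

1.16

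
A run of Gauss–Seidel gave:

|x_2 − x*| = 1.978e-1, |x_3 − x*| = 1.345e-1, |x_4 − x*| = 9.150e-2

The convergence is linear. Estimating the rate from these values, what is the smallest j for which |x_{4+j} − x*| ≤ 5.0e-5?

20

Rate ρ ≈ |x_4 − x*|/|x_3 − x*| = 9.150e-2/1.345e-1 = 0.6803.
After j more steps, |x_{4+j} − x*| ≈ 9.150e-2·ρ^j; need ρ^j ≤ 5.0e-5/9.150e-2 = 0.000546448.
j ≥ ln(0.000546448)/ln(0.6803) = -7.5121/-0.38522 = 19.501.
So 20 more iterations are needed.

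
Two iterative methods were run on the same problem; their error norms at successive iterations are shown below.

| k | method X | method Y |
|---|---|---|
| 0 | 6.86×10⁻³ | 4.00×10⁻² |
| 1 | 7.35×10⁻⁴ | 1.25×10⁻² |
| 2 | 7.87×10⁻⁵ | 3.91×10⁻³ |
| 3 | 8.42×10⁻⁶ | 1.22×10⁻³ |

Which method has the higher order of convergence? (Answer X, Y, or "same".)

same

Method X: p ≈ ln(8.42×10⁻⁶/7.87×10⁻⁵)/ln(7.87×10⁻⁵/7.35×10⁻⁴) ≈ 1.00.
Method Y: p ≈ ln(1.22×10⁻³/3.91×10⁻³)/ln(3.91×10⁻³/1.25×10⁻²) ≈ 1.00.
Both orders ≈ 1.0 — effectively the same.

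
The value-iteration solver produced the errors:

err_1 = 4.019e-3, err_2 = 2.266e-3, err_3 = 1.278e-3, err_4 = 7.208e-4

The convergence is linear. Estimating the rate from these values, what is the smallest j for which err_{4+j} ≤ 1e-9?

24

Rate ρ ≈ err_4/err_3 = 7.208e-4/1.278e-3 = 0.5640.
After j more steps, err_{4+j} ≈ 7.208e-4·ρ^j; need ρ^j ≤ 1e-9/7.208e-4 = 1.38735e-06.
j ≥ ln(1.38735e-06)/ln(0.5640) = -13.4881/-0.57270 = 23.552.
So 24 more iterations are needed.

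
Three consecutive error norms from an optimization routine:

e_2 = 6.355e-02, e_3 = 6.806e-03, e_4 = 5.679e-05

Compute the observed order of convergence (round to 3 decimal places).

2.142

p ≈ ln(e_4/e_3) / ln(e_3/e_2)
  = ln(5.679e-05/6.806e-03) / ln(6.806e-03/6.355e-02)
  = ln(0.00834411) / ln(0.107097)
  = -4.786199 / -2.234020 ≈ 2.142415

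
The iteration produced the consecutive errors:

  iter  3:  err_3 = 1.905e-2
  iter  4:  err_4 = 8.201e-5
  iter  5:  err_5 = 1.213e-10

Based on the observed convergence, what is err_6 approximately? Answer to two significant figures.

First estimate the order: p ≈ ln(err_5/err_4) / ln(err_4/err_3) = ln(1.213e-10/8.201e-5)/ln(8.201e-5/1.905e-2) = ln(1.47909e-06)/ln(0.00430499) ≈ 2.4640.
Then err_6 ≈ err_5·(err_5/err_4)^p = 1.213e-10·(1.47909e-06)^2.4640 = 1.213e-10·4.31387e-15 ≈ 5.233e-25.

5.2e-25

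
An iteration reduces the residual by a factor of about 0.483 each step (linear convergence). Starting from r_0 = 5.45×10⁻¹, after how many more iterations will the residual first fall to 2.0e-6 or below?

18

After k steps, r_k ≈ 5.45×10⁻¹·0.483^k.
Need 0.483^k ≤ 2.0e-6/5.45×10⁻¹ = 3.66972e-06.
k ≥ ln(3.66972e-06)/ln(0.483) = -12.5154/-0.72774 = 17.198.
Smallest integer k = 18.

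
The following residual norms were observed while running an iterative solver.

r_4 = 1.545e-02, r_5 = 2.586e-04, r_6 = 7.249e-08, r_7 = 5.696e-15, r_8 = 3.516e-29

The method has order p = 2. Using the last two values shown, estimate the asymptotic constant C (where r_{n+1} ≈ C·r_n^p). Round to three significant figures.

1.08

C ≈ r_8 / r_7^2
  = 3.516e-29 / (5.696e-15)^2
  = 3.516e-29 / 3.24444e-29 ≈ 1.0837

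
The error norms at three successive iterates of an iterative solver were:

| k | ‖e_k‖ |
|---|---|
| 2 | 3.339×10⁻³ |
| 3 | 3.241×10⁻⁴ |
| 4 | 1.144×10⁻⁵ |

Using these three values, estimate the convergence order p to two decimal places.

p ≈ ln(‖e_4‖/‖e_3‖) / ln(‖e_3‖/‖e_2‖)
  = ln(1.144×10⁻⁵/3.241×10⁻⁴) / ln(3.241×10⁻⁴/3.339×10⁻³)
  = ln(0.0352977) / ln(0.097065)
  = -3.34394 / -2.33237 ≈ 1.43371

1.43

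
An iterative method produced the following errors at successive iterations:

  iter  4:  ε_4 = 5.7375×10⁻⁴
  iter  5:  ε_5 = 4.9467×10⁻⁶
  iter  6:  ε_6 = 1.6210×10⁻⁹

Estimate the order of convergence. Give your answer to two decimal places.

1.69

p ≈ ln(ε_6/ε_5) / ln(ε_5/ε_4)
  = ln(1.6210×10⁻⁹/4.9467×10⁻⁶) / ln(4.9467×10⁻⁶/5.7375×10⁻⁴)
  = ln(0.000327693) / ln(0.0086217)
  = -8.02343 / -4.75347 ≈ 1.68791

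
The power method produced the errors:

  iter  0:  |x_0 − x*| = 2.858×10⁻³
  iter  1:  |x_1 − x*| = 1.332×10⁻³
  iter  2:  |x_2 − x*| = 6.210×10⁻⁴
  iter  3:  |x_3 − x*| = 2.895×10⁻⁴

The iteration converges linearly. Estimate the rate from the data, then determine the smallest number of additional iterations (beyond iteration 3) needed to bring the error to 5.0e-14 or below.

Rate ρ ≈ |x_3 − x*|/|x_2 − x*| = 2.895×10⁻⁴/6.210×10⁻⁴ = 0.4662.
After j more steps, |x_{3+j} − x*| ≈ 2.895×10⁻⁴·ρ^j; need ρ^j ≤ 5.0e-14/2.895×10⁻⁴ = 1.72712e-10.
j ≥ ln(1.72712e-10)/ln(0.4662) = -22.4794/-0.76314 = 29.456.
So 30 more iterations are needed.

30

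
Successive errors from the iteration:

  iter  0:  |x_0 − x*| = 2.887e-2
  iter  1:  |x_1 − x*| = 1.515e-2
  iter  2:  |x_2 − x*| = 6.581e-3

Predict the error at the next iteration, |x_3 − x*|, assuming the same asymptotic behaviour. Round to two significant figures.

First estimate the order: p ≈ ln(|x_2 − x*|/|x_1 − x*|) / ln(|x_1 − x*|/|x_0 − x*|) = ln(6.581e-3/1.515e-2)/ln(1.515e-2/2.887e-2) = ln(0.434389)/ln(0.524766) ≈ 1.2931.
Then |x_3 − x*| ≈ |x_2 − x*|·(|x_2 − x*|/|x_1 − x*|)^p = 6.581e-3·(0.434389)^1.2931 = 6.581e-3·0.340205 ≈ 0.002239.

2.2e-3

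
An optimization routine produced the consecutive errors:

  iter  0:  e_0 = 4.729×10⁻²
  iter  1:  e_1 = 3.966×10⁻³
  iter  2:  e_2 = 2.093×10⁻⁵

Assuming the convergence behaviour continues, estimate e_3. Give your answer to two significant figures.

First estimate the order: p ≈ ln(e_2/e_1) / ln(e_1/e_0) = ln(2.093×10⁻⁵/3.966×10⁻³)/ln(3.966×10⁻³/4.729×10⁻²) = ln(0.00527736)/ln(0.0838655) ≈ 2.1159.
Then e_3 ≈ e_2·(e_2/e_1)^p = 2.093×10⁻⁵·(0.00527736)^2.1159 = 2.093×10⁻⁵·1.51657e-05 ≈ 3.174e-10.

3.2e-10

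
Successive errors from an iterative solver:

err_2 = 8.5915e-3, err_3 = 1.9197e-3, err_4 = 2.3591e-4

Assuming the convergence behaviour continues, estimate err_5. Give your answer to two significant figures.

1.3e-5

First estimate the order: p ≈ ln(err_4/err_3) / ln(err_3/err_2) = ln(2.3591e-4/1.9197e-3)/ln(1.9197e-3/8.5915e-3) = ln(0.122889)/ln(0.223442) ≈ 1.3990.
Then err_5 ≈ err_4·(err_4/err_3)^p = 2.3591e-4·(0.122889)^1.3990 = 2.3591e-4·0.0532389 ≈ 1.256e-05.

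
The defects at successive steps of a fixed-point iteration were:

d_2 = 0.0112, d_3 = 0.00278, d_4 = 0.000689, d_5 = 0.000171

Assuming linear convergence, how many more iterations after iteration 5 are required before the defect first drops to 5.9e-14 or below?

16

Rate ρ ≈ d_5/d_4 = 0.000171/0.000689 = 0.2482.
After j more steps, d_{5+j} ≈ 0.000171·ρ^j; need ρ^j ≤ 5.9e-14/0.000171 = 3.45029e-10.
j ≥ ln(3.45029e-10)/ln(0.2482) = -21.7874/-1.39352 = 15.635.
So 16 more iterations are needed.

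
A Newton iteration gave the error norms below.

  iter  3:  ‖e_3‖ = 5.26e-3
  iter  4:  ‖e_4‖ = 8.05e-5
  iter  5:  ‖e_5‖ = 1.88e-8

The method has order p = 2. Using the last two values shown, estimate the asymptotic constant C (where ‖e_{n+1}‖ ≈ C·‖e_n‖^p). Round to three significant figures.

2.90

C ≈ ‖e_5‖ / ‖e_4‖^2
  = 1.88e-8 / (8.05e-5)^2
  = 1.88e-8 / 6.48025e-09 ≈ 2.9011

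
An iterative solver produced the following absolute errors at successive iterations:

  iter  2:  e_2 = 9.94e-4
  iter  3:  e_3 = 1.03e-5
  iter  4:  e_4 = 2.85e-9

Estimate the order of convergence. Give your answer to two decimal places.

1.79

p ≈ ln(e_4/e_3) / ln(e_3/e_2)
  = ln(2.85e-9/1.03e-5) / ln(1.03e-5/9.94e-4)
  = ln(0.000276699) / ln(0.0103622)
  = -8.19258 / -4.56959 ≈ 1.79285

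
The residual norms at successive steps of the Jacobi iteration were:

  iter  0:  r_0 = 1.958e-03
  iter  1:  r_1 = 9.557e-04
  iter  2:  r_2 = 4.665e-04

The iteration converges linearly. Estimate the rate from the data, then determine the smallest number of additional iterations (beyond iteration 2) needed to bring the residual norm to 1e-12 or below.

Rate ρ ≈ r_2/r_1 = 4.665e-04/9.557e-04 = 0.4881.
After j more steps, r_{2+j} ≈ 4.665e-04·ρ^j; need ρ^j ≤ 1e-12/4.665e-04 = 2.14362e-09.
j ≥ ln(2.14362e-09)/ln(0.4881) = -19.9608/-0.71723 = 27.830.
So 28 more iterations are needed.

28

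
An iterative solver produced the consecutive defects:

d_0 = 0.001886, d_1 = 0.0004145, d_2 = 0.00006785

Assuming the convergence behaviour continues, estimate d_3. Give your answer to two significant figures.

First estimate the order: p ≈ ln(d_2/d_1) / ln(d_1/d_0) = ln(0.00006785/0.0004145)/ln(0.0004145/0.001886) = ln(0.163691)/ln(0.219777) ≈ 1.1945.
Then d_3 ≈ d_2·(d_2/d_1)^p = 0.00006785·(0.163691)^1.1945 = 0.00006785·0.11512 ≈ 7.811e-06.

7.8e-6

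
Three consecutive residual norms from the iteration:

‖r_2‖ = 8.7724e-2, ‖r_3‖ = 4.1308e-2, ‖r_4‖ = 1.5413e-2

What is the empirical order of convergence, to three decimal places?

p ≈ ln(‖r_4‖/‖r_3‖) / ln(‖r_3‖/‖r_2‖)
  = ln(1.5413e-2/4.1308e-2) / ln(4.1308e-2/8.7724e-2)
  = ln(0.373124) / ln(0.470886)
  = -0.985844 / -0.753139 ≈ 1.308980

1.309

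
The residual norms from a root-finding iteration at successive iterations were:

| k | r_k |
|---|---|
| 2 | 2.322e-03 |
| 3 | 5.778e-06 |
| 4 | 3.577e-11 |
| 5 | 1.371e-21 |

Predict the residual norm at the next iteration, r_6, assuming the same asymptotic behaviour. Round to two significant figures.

2.0e-42

First estimate the order: p ≈ ln(r_5/r_4) / ln(r_4/r_3) = ln(1.371e-21/3.577e-11)/ln(3.577e-11/5.778e-06) = ln(3.83282e-11)/ln(6.19072e-06) ≈ 2.0000.
Then r_6 ≈ r_5·(r_5/r_4)^p = 1.371e-21·(3.83282e-11)^2.0000 = 1.371e-21·1.46905e-21 ≈ 2.014e-42.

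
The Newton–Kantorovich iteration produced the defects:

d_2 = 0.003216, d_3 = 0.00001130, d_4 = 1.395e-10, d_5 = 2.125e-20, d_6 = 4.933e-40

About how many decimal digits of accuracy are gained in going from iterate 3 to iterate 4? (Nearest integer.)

Digits gained ≈ log₁₀(d_3/d_4) = log₁₀(0.00001130/1.395e-10) = log₁₀(81003.6) ≈ 4.909.

5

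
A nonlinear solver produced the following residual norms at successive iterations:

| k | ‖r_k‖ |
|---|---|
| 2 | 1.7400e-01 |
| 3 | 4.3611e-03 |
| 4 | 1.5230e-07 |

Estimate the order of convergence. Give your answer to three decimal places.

2.784

p ≈ ln(‖r_4‖/‖r_3‖) / ln(‖r_3‖/‖r_2‖)
  = ln(1.5230e-07/4.3611e-03) / ln(4.3611e-03/1.7400e-01)
  = ln(3.49224e-05) / ln(0.0250638)
  = -10.262382 / -3.686331 ≈ 2.783901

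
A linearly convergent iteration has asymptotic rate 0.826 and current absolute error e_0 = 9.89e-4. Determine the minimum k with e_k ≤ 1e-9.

After k steps, e_k ≈ 9.89e-4·0.826^k.
Need 0.826^k ≤ 1e-9/9.89e-4 = 1.01112e-06.
k ≥ ln(1.01112e-06)/ln(0.826) = -13.8045/-0.19116 = 72.214.
Smallest integer k = 73.

73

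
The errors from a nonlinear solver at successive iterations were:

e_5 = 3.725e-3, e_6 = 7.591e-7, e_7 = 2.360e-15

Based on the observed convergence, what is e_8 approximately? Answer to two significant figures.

First estimate the order: p ≈ ln(e_7/e_6) / ln(e_6/e_5) = ln(2.360e-15/7.591e-7)/ln(7.591e-7/3.725e-3) = ln(3.10894e-09)/ln(0.000203785) ≈ 2.3050.
Then e_8 ≈ e_7·(e_7/e_6)^p = 2.360e-15·(3.10894e-09)^2.3050 = 2.360e-15·2.45738e-20 ≈ 5.799e-35.

5.8e-35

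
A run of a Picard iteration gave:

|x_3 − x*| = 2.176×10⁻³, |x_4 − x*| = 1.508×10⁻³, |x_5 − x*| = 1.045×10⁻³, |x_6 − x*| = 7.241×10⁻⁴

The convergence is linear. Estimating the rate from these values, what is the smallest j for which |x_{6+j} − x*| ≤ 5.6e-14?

Rate ρ ≈ |x_6 − x*|/|x_5 − x*| = 7.241×10⁻⁴/1.045×10⁻³ = 0.6929.
After j more steps, |x_{6+j} − x*| ≈ 7.241×10⁻⁴·ρ^j; need ρ^j ≤ 5.6e-14/7.241×10⁻⁴ = 7.73374e-11.
j ≥ ln(7.73374e-11)/ln(0.6929) = -23.2828/-0.36687 = 63.463.
So 64 more iterations are needed.

64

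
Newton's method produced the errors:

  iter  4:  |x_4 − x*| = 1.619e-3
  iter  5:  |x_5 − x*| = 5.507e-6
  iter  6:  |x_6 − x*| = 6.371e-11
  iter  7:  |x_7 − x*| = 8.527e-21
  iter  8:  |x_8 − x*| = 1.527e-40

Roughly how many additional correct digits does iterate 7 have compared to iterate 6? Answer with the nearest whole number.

Digits gained ≈ log₁₀(|x_6 − x*|/|x_7 − x*|) = log₁₀(6.371e-11/8.527e-21) = log₁₀(7.47156e+09) ≈ 9.873.

10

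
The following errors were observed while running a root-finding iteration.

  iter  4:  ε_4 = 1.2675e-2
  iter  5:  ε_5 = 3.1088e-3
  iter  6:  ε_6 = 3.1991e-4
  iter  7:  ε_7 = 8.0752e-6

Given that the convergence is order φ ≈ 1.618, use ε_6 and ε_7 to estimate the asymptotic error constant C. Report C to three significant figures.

3.65

C ≈ ε_7 / ε_6^1.618
  = 8.0752e-6 / (3.1991e-4)^1.618
  = 8.0752e-6 / 2.21378e-06 ≈ 3.6477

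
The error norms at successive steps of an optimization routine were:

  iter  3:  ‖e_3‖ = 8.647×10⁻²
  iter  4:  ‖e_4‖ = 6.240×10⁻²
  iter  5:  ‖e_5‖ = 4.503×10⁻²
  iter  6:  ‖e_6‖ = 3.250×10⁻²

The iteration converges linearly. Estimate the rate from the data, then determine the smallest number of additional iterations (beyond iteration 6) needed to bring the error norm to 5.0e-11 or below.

Rate ρ ≈ ‖e_6‖/‖e_5‖ = 3.250×10⁻²/4.503×10⁻² = 0.7217.
After j more steps, ‖e_{6+j}‖ ≈ 3.250×10⁻²·ρ^j; need ρ^j ≤ 5.0e-11/3.250×10⁻² = 1.53846e-09.
j ≥ ln(1.53846e-09)/ln(0.7217) = -20.2925/-0.32615 = 62.218.
So 63 more iterations are needed.

63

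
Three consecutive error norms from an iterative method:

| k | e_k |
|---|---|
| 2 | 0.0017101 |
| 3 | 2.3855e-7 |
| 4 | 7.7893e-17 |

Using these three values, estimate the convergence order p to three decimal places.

2.460

p ≈ ln(e_4/e_3) / ln(e_3/e_2)
  = ln(7.7893e-17/2.3855e-7) / ln(2.3855e-7/0.0017101)
  = ln(3.26527e-10) / ln(0.000139495)
  = -21.842508 / -8.877482 ≈ 2.460440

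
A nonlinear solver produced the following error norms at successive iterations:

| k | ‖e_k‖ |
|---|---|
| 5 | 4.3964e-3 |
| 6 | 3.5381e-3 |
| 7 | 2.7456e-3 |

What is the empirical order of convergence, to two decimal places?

p ≈ ln(‖e_7‖/‖e_6‖) / ln(‖e_6‖/‖e_5‖)
  = ln(2.7456e-3/3.5381e-3) / ln(3.5381e-3/4.3964e-3)
  = ln(0.77601) / ln(0.804772)
  = -0.25359 / -0.21720 ≈ 1.16754

1.17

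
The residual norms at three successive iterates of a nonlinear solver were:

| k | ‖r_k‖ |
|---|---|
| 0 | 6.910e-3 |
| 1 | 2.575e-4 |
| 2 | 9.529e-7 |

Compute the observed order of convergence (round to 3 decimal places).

p ≈ ln(‖r_2‖/‖r_1‖) / ln(‖r_1‖/‖r_0‖)
  = ln(9.529e-7/2.575e-4) / ln(2.575e-4/6.910e-3)
  = ln(0.00370058) / ln(0.0372648)
  = -5.599266 / -3.289706 ≈ 1.702057

1.702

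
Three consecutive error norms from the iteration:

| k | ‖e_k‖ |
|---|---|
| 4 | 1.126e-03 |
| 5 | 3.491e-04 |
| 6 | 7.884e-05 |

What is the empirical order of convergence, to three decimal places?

p ≈ ln(‖e_6‖/‖e_5‖) / ln(‖e_5‖/‖e_4‖)
  = ln(7.884e-05/3.491e-04) / ln(3.491e-04/1.126e-03)
  = ln(0.225838) / ln(0.310036)
  = -1.487937 / -1.171067 ≈ 1.270582

1.271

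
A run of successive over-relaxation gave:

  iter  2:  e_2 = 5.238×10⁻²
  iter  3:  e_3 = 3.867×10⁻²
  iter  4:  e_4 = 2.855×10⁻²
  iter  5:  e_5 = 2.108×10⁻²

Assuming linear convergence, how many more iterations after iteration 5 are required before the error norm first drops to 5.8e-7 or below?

35

Rate ρ ≈ e_5/e_4 = 2.108×10⁻²/2.855×10⁻² = 0.7384.
After j more steps, e_{5+j} ≈ 2.108×10⁻²·ρ^j; need ρ^j ≤ 5.8e-7/2.108×10⁻² = 2.75142e-05.
j ≥ ln(2.75142e-05)/ln(0.7384) = -10.5008/-0.30327 = 34.625.
So 35 more iterations are needed.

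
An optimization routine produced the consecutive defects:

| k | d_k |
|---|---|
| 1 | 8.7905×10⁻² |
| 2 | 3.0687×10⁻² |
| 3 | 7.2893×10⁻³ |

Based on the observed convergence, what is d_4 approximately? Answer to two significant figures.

First estimate the order: p ≈ ln(d_3/d_2) / ln(d_2/d_1) = ln(7.2893×10⁻³/3.0687×10⁻²)/ln(3.0687×10⁻²/8.7905×10⁻²) = ln(0.237537)/ln(0.349093) ≈ 1.3658.
Then d_4 ≈ d_3·(d_3/d_2)^p = 7.2893×10⁻³·(0.237537)^1.3658 = 7.2893×10⁻³·0.140402 ≈ 0.001023.

1.0e-3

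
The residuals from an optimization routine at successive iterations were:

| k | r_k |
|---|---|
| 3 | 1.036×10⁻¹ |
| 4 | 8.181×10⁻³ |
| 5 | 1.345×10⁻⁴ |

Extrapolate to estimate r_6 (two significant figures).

First estimate the order: p ≈ ln(r_5/r_4) / ln(r_4/r_3) = ln(1.345×10⁻⁴/8.181×10⁻³)/ln(8.181×10⁻³/1.036×10⁻¹) = ln(0.0164405)/ln(0.0789672) ≈ 1.6181.
Then r_6 ≈ r_5·(r_5/r_4)^p = 1.345×10⁻⁴·(0.0164405)^1.6181 = 1.345×10⁻⁴·0.00129769 ≈ 1.745e-07.

1.7e-7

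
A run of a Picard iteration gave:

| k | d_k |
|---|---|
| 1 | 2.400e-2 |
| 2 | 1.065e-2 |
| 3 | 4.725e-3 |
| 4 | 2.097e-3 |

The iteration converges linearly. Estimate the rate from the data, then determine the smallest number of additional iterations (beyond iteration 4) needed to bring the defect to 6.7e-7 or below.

Rate ρ ≈ d_4/d_3 = 2.097e-3/4.725e-3 = 0.4438.
After j more steps, d_{4+j} ≈ 2.097e-3·ρ^j; need ρ^j ≤ 6.7e-7/2.097e-3 = 0.000319504.
j ≥ ln(0.000319504)/ln(0.4438) = -8.0487/-0.81238 = 9.908.
So 10 more iterations are needed.

10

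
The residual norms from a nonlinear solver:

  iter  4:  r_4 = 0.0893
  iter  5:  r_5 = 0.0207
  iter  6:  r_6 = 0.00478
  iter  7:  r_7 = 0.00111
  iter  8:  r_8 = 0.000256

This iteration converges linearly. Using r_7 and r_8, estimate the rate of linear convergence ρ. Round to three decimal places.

ρ ≈ r_8/r_7 = 0.000256/0.00111 = 0.23063

0.231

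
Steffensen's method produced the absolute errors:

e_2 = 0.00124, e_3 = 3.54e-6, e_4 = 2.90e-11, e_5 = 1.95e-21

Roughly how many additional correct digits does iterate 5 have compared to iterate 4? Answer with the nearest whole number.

10

Digits gained ≈ log₁₀(e_4/e_5) = log₁₀(2.90e-11/1.95e-21) = log₁₀(1.48718e+10) ≈ 10.172.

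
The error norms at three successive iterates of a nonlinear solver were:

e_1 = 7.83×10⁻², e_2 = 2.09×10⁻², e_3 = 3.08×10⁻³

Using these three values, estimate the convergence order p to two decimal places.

p ≈ ln(e_3/e_2) / ln(e_2/e_1)
  = ln(3.08×10⁻³/2.09×10⁻²) / ln(2.09×10⁻²/7.83×10⁻²)
  = ln(0.147368) / ln(0.266922)
  = -1.91482 / -1.32080 ≈ 1.44974

1.45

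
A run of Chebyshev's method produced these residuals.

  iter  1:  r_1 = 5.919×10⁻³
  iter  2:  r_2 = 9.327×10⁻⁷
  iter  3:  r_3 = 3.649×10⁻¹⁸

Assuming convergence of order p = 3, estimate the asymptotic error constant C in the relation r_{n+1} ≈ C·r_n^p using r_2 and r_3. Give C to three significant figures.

4.50

C ≈ r_3 / r_2^3
  = 3.649×10⁻¹⁸ / (9.327×10⁻⁷)^3
  = 3.649×10⁻¹⁸ / 8.11383e-19 ≈ 4.4973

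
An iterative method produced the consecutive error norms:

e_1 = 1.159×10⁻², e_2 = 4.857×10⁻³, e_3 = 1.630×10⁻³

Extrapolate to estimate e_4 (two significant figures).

First estimate the order: p ≈ ln(e_3/e_2) / ln(e_2/e_1) = ln(1.630×10⁻³/4.857×10⁻³)/ln(4.857×10⁻³/1.159×10⁻²) = ln(0.335598)/ln(0.419068) ≈ 1.2554.
Then e_4 ≈ e_3·(e_3/e_2)^p = 1.630×10⁻³·(0.335598)^1.2554 = 1.630×10⁻³·0.25393 ≈ 0.0004139.

4.1e-4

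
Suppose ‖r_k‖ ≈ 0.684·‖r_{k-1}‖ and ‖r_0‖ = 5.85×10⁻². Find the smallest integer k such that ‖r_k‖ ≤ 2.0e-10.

52

After k steps, ‖r_k‖ ≈ 5.85×10⁻²·0.684^k.
Need 0.684^k ≤ 2.0e-10/5.85×10⁻² = 3.4188e-09.
k ≥ ln(3.4188e-09)/ln(0.684) = -19.4940/-0.37980 = 51.327.
Smallest integer k = 52.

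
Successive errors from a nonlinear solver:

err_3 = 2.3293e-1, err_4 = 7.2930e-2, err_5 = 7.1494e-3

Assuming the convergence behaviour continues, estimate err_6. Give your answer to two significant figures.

6.9e-5

First estimate the order: p ≈ ln(err_5/err_4) / ln(err_4/err_3) = ln(7.1494e-3/7.2930e-2)/ln(7.2930e-2/2.3293e-1) = ln(0.098031)/ln(0.313098) ≈ 2.0000.
Then err_6 ≈ err_5·(err_5/err_4)^p = 7.1494e-3·(0.098031)^2.0000 = 7.1494e-3·0.00961008 ≈ 6.871e-05.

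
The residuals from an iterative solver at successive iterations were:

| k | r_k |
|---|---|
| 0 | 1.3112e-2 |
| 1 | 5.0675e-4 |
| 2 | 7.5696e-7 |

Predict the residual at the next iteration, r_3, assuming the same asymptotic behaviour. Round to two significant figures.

First estimate the order: p ≈ ln(r_2/r_1) / ln(r_1/r_0) = ln(7.5696e-7/5.0675e-4)/ln(5.0675e-4/1.3112e-2) = ln(0.00149375)/ln(0.0386478) ≈ 2.0000.
Then r_3 ≈ r_2·(r_2/r_1)^p = 7.5696e-7·(0.00149375)^2.0000 = 7.5696e-7·2.23129e-06 ≈ 1.689e-12.

1.7e-12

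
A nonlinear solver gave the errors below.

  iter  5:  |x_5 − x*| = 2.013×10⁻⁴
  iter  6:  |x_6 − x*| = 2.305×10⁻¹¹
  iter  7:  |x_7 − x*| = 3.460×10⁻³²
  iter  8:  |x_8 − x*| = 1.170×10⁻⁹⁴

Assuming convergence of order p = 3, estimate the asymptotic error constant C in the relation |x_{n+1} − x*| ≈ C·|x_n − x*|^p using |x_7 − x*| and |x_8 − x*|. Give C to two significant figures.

C ≈ |x_8 − x*| / |x_7 − x*|^3
  = 1.170×10⁻⁹⁴ / (3.460×10⁻³²)^3
  = 1.170×10⁻⁹⁴ / 4.14217e-95 ≈ 2.8246

2.8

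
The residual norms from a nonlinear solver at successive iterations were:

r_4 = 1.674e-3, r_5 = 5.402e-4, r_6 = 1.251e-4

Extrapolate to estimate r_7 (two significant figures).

First estimate the order: p ≈ ln(r_6/r_5) / ln(r_5/r_4) = ln(1.251e-4/5.402e-4)/ln(5.402e-4/1.674e-3) = ln(0.231581)/ln(0.3227) ≈ 1.2934.
Then r_7 ≈ r_6·(r_6/r_5)^p = 1.251e-4·(0.231581)^1.2934 = 1.251e-4·0.150767 ≈ 1.886e-05.

1.9e-5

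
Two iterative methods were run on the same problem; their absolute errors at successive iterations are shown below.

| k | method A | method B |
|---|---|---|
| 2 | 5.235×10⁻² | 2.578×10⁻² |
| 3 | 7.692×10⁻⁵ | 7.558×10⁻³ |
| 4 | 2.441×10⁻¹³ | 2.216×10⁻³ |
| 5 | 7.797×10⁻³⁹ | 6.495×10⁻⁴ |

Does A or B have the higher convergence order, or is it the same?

A

Method A: p ≈ ln(7.797×10⁻³⁹/2.441×10⁻¹³)/ln(2.441×10⁻¹³/7.692×10⁻⁵) ≈ 3.00.
Method B: p ≈ ln(6.495×10⁻⁴/2.216×10⁻³)/ln(2.216×10⁻³/7.558×10⁻³) ≈ 1.00.
Method A has the higher order (≈3.0 vs ≈1.0).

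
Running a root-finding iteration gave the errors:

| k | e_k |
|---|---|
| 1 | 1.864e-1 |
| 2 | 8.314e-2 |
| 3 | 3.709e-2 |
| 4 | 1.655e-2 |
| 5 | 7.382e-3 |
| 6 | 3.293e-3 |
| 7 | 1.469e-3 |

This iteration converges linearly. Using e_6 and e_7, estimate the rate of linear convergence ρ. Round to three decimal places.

ρ ≈ e_7/e_6 = 1.469e-3/3.293e-3 = 0.44610

0.446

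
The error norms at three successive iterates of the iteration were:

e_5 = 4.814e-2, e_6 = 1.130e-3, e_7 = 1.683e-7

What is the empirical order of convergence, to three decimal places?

2.349

p ≈ ln(e_7/e_6) / ln(e_6/e_5)
  = ln(1.683e-7/1.130e-3) / ln(1.130e-3/4.814e-2)
  = ln(0.000148938) / ln(0.0234732)
  = -8.811980 / -3.751896 ≈ 2.348674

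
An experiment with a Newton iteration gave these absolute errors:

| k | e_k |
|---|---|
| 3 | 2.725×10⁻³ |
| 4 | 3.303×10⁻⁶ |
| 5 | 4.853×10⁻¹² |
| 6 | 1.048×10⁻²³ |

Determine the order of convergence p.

2

Consecutive ratios: e_6/e_5 = 1.048×10⁻²³/4.853×10⁻¹² = 2.15949e-12, e_5/e_4 = 4.853×10⁻¹²/3.303×10⁻⁶ = 1.46927e-06.
p ≈ ln(2.15949e-12)/ln(1.46927e-06) = -26.8611/-13.4307 ≈ 2.00.
So the convergence is quadratic (order 2).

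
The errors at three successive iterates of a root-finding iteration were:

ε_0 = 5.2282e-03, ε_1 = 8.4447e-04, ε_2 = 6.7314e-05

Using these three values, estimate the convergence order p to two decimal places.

p ≈ ln(ε_2/ε_1) / ln(ε_1/ε_0)
  = ln(6.7314e-05/8.4447e-04) / ln(8.4447e-04/5.2282e-03)
  = ln(0.0797115) / ln(0.161522)
  = -2.52934 / -1.82311 ≈ 1.38738

1.39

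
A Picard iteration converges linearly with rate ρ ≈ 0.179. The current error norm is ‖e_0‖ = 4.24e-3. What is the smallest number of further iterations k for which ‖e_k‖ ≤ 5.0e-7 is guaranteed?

After k steps, ‖e_k‖ ≈ 4.24e-3·0.179^k.
Need 0.179^k ≤ 5.0e-7/4.24e-3 = 0.000117925.
k ≥ ln(0.000117925)/ln(0.179) = -9.0455/-1.72037 = 5.258.
Smallest integer k = 6.

6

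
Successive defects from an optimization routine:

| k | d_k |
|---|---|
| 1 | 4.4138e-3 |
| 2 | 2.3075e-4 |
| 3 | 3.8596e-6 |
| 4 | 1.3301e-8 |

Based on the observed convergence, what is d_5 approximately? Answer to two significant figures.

5.1e-12

First estimate the order: p ≈ ln(d_4/d_3) / ln(d_3/d_2) = ln(1.3301e-8/3.8596e-6)/ln(3.8596e-6/2.3075e-4) = ln(0.00344621)/ln(0.0167263) ≈ 1.3862.
Then d_5 ≈ d_4·(d_4/d_3)^p = 1.3301e-8·(0.00344621)^1.3862 = 1.3301e-8·0.000385712 ≈ 5.13e-12.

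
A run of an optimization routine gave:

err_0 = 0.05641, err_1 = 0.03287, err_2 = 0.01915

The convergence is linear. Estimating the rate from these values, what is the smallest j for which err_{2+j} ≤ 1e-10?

36

Rate ρ ≈ err_2/err_1 = 0.01915/0.03287 = 0.5826.
After j more steps, err_{2+j} ≈ 0.01915·ρ^j; need ρ^j ≤ 1e-10/0.01915 = 5.22193e-09.
j ≥ ln(5.22193e-09)/ln(0.5826) = -19.0704/-0.54025 = 35.299.
So 36 more iterations are needed.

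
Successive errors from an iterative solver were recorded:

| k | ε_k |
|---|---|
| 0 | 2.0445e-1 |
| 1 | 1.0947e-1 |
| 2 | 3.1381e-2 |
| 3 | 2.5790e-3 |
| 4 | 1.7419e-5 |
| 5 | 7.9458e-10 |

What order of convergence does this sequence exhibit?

Consecutive ratios: ε_5/ε_4 = 7.9458e-10/1.7419e-5 = 4.56157e-05, ε_4/ε_3 = 1.7419e-5/2.5790e-3 = 0.00675417.
p ≈ ln(4.56157e-05)/ln(0.00675417) = -9.9953/-4.9976 ≈ 2.00.
So the convergence is quadratic (order 2).

2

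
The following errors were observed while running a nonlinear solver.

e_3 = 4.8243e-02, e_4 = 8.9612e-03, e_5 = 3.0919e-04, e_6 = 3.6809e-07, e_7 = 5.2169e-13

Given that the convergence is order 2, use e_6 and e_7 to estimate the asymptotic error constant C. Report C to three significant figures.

3.85

C ≈ e_7 / e_6^2
  = 5.2169e-13 / (3.6809e-07)^2
  = 5.2169e-13 / 1.3549e-13 ≈ 3.8504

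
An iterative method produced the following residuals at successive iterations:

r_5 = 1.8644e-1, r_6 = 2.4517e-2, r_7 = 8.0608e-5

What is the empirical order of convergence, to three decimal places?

2.818

p ≈ ln(r_7/r_6) / ln(r_6/r_5)
  = ln(8.0608e-5/2.4517e-2) / ln(2.4517e-2/1.8644e-1)
  = ln(0.00328784) / ln(0.131501)
  = -5.717524 / -2.028741 ≈ 2.818262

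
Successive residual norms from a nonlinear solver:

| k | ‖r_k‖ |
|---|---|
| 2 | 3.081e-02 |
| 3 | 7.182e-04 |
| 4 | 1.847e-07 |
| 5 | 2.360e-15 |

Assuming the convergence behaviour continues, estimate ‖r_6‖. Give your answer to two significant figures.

First estimate the order: p ≈ ln(‖r_5‖/‖r_4‖) / ln(‖r_4‖/‖r_3‖) = ln(2.360e-15/1.847e-07)/ln(1.847e-07/7.182e-04) = ln(1.27775e-08)/ln(0.000257171) ≈ 2.1989.
Then ‖r_6‖ ≈ ‖r_5‖·(‖r_5‖/‖r_4‖)^p = 2.360e-15·(1.27775e-08)^2.1989 = 2.360e-15·4.39404e-18 ≈ 1.037e-32.

1.0e-32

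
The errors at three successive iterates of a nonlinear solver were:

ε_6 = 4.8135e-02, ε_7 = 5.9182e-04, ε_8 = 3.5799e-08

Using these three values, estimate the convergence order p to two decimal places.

p ≈ ln(ε_8/ε_7) / ln(ε_7/ε_6)
  = ln(3.5799e-08/5.9182e-04) / ln(5.9182e-04/4.8135e-02)
  = ln(6.04897e-05) / ln(0.012295)
  = -9.71304 / -4.39856 ≈ 2.20823

2.21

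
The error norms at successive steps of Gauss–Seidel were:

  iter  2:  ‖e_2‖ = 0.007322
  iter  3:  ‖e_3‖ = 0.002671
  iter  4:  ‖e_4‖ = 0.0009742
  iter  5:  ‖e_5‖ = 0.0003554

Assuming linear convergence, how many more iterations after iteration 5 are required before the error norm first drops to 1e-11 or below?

18

Rate ρ ≈ ‖e_5‖/‖e_4‖ = 0.0003554/0.0009742 = 0.3648.
After j more steps, ‖e_{5+j}‖ ≈ 0.0003554·ρ^j; need ρ^j ≤ 1e-11/0.0003554 = 2.81373e-08.
j ≥ ln(2.81373e-08)/ln(0.3648) = -17.3862/-1.00841 = 17.241.
So 18 more iterations are needed.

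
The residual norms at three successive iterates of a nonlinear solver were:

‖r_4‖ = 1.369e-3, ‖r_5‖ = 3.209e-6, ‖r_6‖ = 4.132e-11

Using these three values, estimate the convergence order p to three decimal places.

p ≈ ln(‖r_6‖/‖r_5‖) / ln(‖r_5‖/‖r_4‖)
  = ln(4.132e-11/3.209e-6) / ln(3.209e-6/1.369e-3)
  = ln(1.28763e-05) / ln(0.00234405)
  = -11.260122 / -6.055875 ≈ 1.859372

1.859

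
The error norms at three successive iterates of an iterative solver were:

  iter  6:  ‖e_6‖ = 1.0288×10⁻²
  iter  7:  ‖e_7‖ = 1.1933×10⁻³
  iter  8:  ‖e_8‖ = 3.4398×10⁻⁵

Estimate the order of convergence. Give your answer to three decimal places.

p ≈ ln(‖e_8‖/‖e_7‖) / ln(‖e_7‖/‖e_6‖)
  = ln(3.4398×10⁻⁵/1.1933×10⁻³) / ln(1.1933×10⁻³/1.0288×10⁻²)
  = ln(0.0288259) / ln(0.11599)
  = -3.546481 / -2.154251 ≈ 1.646271

1.646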